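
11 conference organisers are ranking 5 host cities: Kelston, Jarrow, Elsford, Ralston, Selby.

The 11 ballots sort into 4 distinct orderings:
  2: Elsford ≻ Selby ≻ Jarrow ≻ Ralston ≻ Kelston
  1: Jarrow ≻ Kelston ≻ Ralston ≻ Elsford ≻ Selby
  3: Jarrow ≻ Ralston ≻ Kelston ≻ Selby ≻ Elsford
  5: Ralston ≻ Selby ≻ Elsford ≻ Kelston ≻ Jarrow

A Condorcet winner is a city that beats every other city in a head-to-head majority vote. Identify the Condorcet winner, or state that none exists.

none

Pairwise majorities:
Kelston vs Jarrow: Jarrow, 6–5.
Kelston vs Elsford: Elsford wins 7–4.
Kelston–Ralston: Ralston 10–1.
Kelston vs Selby: Selby wins 7–4.
Jarrow vs Elsford: Elsford, 7–4.
Jarrow vs Ralston: Jarrow wins 6–5.
Jarrow–Selby: Selby 7–4.
Elsford–Ralston: Ralston 9–2.
Elsford vs Selby: Selby, 8–3.
Ralston vs Selby: Ralston, 9–2.
Every city loses at least once (Kelston loses to Jarrow; Jarrow loses to Elsford; Elsford loses to Ralston; Ralston loses to Jarrow; Selby loses to Ralston). The majority relation contains the cycle Jarrow beats Ralston beats Elsford beats Jarrow, so there is no Condorcet winner.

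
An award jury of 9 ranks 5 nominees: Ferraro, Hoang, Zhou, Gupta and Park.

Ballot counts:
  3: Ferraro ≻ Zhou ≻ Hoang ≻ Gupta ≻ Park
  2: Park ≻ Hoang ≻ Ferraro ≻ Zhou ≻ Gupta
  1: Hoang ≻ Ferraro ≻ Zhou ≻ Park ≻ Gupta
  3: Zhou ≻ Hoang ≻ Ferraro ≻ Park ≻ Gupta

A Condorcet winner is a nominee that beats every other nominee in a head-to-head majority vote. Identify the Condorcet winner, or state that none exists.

Head-to-head results (9 jurors):
Ferraro vs Hoang: Hoang wins 6–3.
Ferraro vs Zhou: Ferraro wins 6–3.
Ferraro vs Gupta: Ferraro wins 9–0.
Ferraro vs Park: Ferraro wins 7–2.
Hoang vs Zhou: Zhou, 6–3.
Hoang–Gupta: Hoang 9–0.
Hoang–Park: Hoang 7–2.
Zhou vs Gupta: Zhou wins 9–0.
Zhou vs Park: Zhou, 7–2.
Gupta–Park: Park 6–3.
Each nominee drops at least one matchup (Ferraro loses to Hoang; Hoang loses to Zhou; Zhou loses to Ferraro; Gupta loses to Ferraro; Park loses to Ferraro); the cycle Ferraro > Zhou > Hoang > Ferraro rules out a Condorcet winner.

none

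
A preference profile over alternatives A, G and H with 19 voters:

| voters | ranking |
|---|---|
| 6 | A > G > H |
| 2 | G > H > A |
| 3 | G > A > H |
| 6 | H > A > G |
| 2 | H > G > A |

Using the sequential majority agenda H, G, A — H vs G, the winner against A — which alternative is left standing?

Round 1: H vs G — 8–11, G advances.
Round 2: G vs A — 7–12, A advances.
The agenda winner is A.

A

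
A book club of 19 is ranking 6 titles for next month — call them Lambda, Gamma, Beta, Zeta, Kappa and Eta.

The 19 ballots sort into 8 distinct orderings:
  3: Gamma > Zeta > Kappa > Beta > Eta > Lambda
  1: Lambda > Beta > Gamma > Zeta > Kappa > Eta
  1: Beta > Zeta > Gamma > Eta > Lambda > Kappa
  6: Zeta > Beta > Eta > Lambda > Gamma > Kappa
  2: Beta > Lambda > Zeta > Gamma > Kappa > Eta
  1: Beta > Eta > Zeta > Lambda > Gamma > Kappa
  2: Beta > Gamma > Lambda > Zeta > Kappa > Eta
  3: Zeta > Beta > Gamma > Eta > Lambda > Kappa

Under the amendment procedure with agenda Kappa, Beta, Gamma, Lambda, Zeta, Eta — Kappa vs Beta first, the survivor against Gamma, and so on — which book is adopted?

Zeta

Round 1: Kappa vs Beta — 3–16, Beta advances.
Round 2: Beta vs Gamma — 16–3, Beta advances.
Round 3: Beta vs Lambda — 18–1, Beta advances.
Round 4: Beta vs Zeta — 7–12, Zeta advances.
Round 5: Zeta vs Eta — 18–1, Zeta advances.
The agenda winner is Zeta.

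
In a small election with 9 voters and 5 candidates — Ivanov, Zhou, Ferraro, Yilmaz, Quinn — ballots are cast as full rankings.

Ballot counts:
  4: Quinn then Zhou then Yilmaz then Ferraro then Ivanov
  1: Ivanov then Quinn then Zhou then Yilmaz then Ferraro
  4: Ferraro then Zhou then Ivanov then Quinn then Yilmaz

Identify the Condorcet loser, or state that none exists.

Head-to-head results (9 voters):
Ivanov vs Zhou: Ivanov is ranked higher on 1 ballot, Zhou on 8. Zhou wins 8–1.
Ivanov–Ferraro: Ferraro 8–1.
Ivanov vs Yilmaz: Ivanov wins 5–4.
Ivanov–Quinn: Ivanov 5–4.
Zhou vs Ferraro: Zhou preferred on 4+1 = 5 ballots; Zhou wins 5–4.
Zhou vs Yilmaz: Zhou, 9–0.
Zhou vs Quinn: Quinn wins 5–4.
Ferraro vs Yilmaz: 4 to 5, Yilmaz.
Ferraro vs Quinn: Ferraro is ranked higher on 4 ballots, Quinn on 5. Quinn wins 5–4.
Yilmaz–Quinn: Quinn 9–0.
Each candidate has at least one pairwise win (Ivanov beats Yilmaz; Zhou beats Ivanov; Ferraro beats Ivanov; Yilmaz beats Ferraro; Quinn beats Zhou) — no Condorcet loser.

none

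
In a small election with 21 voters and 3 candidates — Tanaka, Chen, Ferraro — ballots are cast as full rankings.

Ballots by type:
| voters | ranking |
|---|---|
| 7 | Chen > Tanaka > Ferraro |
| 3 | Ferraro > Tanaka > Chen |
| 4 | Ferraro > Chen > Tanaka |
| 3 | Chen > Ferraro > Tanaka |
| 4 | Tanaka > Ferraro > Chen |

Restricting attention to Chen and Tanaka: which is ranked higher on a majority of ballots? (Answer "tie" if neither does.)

Chen

Ballots ranking Chen above Tanaka: 7 + 4 + 3 = 14.
Ballots ranking Tanaka above Chen: 21 − 14 = 7.
Chen wins the head-to-head 14–7.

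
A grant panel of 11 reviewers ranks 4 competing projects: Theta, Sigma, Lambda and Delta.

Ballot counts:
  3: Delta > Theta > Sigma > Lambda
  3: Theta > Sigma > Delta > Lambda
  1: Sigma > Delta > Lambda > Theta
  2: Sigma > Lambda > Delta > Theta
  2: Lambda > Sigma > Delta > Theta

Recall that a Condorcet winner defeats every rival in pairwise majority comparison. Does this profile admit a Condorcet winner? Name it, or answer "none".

none

Pairwise majorities:
Theta vs Sigma: Theta wins 6–5.
Theta–Lambda: Theta 6–5.
Theta vs Delta: Delta wins 8–3.
Sigma vs Lambda: Sigma wins 9–2.
Sigma vs Delta: Sigma wins 8–3.
Lambda vs Delta: Delta wins 7–4.
No project is unbeaten: Theta loses to Delta; Sigma loses to Theta; Lambda loses to Theta; Delta loses to Sigma. In particular Theta beats Sigma beats Delta beats Theta is a majority cycle — no Condorcet winner exists.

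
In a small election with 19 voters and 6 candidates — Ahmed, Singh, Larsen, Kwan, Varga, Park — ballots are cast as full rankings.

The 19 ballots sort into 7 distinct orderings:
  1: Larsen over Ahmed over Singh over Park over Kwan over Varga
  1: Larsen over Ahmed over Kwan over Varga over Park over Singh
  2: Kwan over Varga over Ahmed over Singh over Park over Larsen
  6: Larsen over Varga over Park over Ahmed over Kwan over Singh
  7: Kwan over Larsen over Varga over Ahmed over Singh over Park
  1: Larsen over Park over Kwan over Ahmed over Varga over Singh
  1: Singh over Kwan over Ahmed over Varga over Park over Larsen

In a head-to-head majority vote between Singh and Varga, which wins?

Ballots ranking Singh above Varga: 1 + 1 = 2.
Ballots ranking Varga above Singh: 19 − 2 = 17.
Varga wins the head-to-head 17–2.

Varga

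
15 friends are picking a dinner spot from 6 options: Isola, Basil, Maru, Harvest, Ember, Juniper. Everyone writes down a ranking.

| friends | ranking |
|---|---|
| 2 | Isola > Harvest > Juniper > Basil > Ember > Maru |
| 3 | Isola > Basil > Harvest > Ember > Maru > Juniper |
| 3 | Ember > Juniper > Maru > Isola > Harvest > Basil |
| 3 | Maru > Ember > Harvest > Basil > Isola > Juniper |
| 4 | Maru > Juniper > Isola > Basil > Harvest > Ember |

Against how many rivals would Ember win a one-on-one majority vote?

Ember against each rival (15 friends):
Ember vs Isola: 3+3 = 6 for Ember, 9 for Isola — Isola by 9–6.
Ember vs Basil: Ember is ranked higher on 3+3 = 6 ballots, Basil on 9. Basil wins 9–6.
Ember vs Maru: Ember wins 8–7.
Ember vs Harvest: 3+3 = 6 for Ember, 9 for Harvest — Harvest by 9–6.
Ember vs Juniper: Ember is ranked higher on 3+3+3 = 9 ballots, Juniper on 6. Ember wins 9–6.
Ember beats Maru, Juniper; loses to Isola, Basil, Harvest — 2 pairwise wins.

2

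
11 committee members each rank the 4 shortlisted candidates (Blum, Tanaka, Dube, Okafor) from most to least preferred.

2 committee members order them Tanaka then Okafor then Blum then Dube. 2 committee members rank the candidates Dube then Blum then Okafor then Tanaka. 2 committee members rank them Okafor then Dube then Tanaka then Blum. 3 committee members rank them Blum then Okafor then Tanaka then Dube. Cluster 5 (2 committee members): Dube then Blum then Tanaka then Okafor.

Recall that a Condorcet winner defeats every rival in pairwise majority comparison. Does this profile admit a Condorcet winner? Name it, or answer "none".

Pairwise majorities:
Blum vs Tanaka: Blum preferred on 2+3+2 = 7 ballots; Blum wins 7–4.
Blum vs Dube: 2+3 = 5 for Blum, 6 for Dube — Dube by 6–5.
Blum vs Okafor: 7 to 4, Blum.
Tanaka–Dube: Dube 6–5.
Tanaka–Okafor: Okafor 7–4.
Dube–Okafor: Okafor 7–4.
Each candidate drops at least one matchup (Blum loses to Dube; Tanaka loses to Blum; Dube loses to Okafor; Okafor loses to Blum); the cycle Blum > Okafor > Dube > Blum rules out a Condorcet winner.

none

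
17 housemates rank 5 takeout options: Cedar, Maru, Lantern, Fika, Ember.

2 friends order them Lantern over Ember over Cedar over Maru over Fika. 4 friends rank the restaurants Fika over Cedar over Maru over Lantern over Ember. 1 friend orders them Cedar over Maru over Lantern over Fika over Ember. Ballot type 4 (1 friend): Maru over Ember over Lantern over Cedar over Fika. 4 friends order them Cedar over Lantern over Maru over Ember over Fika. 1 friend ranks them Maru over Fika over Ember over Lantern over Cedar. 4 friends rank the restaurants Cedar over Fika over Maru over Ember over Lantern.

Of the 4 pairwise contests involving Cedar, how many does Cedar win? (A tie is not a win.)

Cedar against each rival (17 friends):
Cedar vs Maru: Cedar preferred on 2+4+1+4+4 = 15 ballots; Cedar wins 15–2.
Cedar vs Lantern: 4+1+4+4 = 13 for Cedar, 4 for Lantern — Cedar by 13–4.
Cedar vs Fika: Cedar is ranked higher on 2+1+1+4+4 = 12 ballots, Fika on 5. Cedar wins 12–5.
Cedar–Ember: Cedar 13–4.
Cedar beats Maru, Lantern, Fika, Ember — 4 pairwise wins.

4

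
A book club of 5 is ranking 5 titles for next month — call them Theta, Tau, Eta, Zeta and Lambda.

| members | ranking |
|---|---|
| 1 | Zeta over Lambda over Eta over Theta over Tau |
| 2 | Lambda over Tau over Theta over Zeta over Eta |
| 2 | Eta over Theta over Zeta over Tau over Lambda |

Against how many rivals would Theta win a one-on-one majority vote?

2

Theta against each rival (5 members):
Theta vs Tau: Theta, 3–2.
Theta vs Eta: 2 to 3, Eta.
Theta vs Zeta: Theta preferred on 2+2 = 4 ballots; Theta wins 4–1.
Theta vs Lambda: Lambda, 3–2.
Theta beats Tau, Zeta; loses to Eta, Lambda — 2 pairwise wins.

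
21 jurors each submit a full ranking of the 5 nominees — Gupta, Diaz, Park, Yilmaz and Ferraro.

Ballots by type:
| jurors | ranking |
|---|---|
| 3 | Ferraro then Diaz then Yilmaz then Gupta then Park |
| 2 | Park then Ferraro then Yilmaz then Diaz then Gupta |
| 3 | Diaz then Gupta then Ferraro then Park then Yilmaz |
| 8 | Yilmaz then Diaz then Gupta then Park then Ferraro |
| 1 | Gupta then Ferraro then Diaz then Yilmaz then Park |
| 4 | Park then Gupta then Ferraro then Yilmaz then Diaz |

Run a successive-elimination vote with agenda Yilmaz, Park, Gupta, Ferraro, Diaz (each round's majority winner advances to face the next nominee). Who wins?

Diaz

Round 1: Yilmaz vs Park — 12–9, Yilmaz advances.
Round 2: Yilmaz vs Gupta — 13–8, Yilmaz advances.
Round 3: Yilmaz vs Ferraro — 8–13, Ferraro advances.
Round 4: Ferraro vs Diaz — 10–11, Diaz advances.
The agenda winner is Diaz.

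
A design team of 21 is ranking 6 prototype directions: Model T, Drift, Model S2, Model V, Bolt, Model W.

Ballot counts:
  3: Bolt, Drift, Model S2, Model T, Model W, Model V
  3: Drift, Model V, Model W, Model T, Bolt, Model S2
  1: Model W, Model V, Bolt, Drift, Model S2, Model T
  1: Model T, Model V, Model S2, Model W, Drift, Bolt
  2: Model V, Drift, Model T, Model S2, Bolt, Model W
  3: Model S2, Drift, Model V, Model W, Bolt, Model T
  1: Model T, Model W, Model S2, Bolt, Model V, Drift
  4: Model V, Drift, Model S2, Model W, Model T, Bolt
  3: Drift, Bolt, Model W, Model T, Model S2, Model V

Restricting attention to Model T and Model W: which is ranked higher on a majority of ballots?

Ballots ranking Model T above Model W: 3 + 1 + 2 + 1 = 7.
Ballots ranking Model W above Model T: 21 − 7 = 14.
Model W wins the head-to-head 14–7.

Model W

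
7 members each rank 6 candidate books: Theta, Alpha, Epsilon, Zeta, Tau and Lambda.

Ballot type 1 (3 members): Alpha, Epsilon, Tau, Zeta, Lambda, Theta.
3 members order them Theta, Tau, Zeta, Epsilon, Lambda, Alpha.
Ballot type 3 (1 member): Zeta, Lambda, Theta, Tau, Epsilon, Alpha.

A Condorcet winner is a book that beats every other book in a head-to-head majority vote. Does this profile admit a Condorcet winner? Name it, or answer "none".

none

Check each pair by majority over 7 ballots:
Theta–Alpha: Theta 4–3.
Theta–Epsilon: Theta 4–3.
Theta vs Zeta: Theta is ranked higher on 3 ballots, Zeta on 4. Zeta wins 4–3.
Theta vs Tau: Theta preferred on 3+1 = 4 ballots; Theta wins 4–3.
Theta vs Lambda: Lambda wins 4–3.
Alpha–Epsilon: Epsilon 4–3.
Alpha vs Zeta: Zeta wins 4–3.
Alpha vs Tau: 3 for Alpha, 4 for Tau — Tau by 4–3.
Alpha–Lambda: Lambda 4–3.
Epsilon vs Zeta: Epsilon preferred on 3 ballots; Zeta wins 4–3.
Epsilon vs Tau: Tau wins 4–3.
Epsilon vs Lambda: 3+3 = 6 for Epsilon, 1 for Lambda — Epsilon by 6–1.
Zeta vs Tau: Tau wins 6–1.
Zeta–Lambda: Zeta 7–0.
Tau vs Lambda: 6 to 1, Tau.
No book is unbeaten: Theta loses to Zeta; Alpha loses to Theta; Epsilon loses to Theta; Zeta loses to Tau; Tau loses to Theta; Lambda loses to Epsilon. In particular Theta > Epsilon > Lambda > Theta is a majority cycle — no Condorcet winner exists.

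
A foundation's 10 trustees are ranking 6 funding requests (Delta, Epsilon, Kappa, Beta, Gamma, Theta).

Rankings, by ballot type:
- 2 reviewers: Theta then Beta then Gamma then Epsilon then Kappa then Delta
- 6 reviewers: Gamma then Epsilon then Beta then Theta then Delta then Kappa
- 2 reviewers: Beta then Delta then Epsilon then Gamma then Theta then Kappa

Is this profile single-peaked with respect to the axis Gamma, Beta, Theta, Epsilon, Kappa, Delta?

Axis positions: Gamma=1, Beta=2, Theta=3, Epsilon=4, Kappa=5, Delta=6.
Ballot type 1 (peak Theta at position 3): ranking walks positions 3-2-1-4-5-6, expanding outward from the peak — single-peaked.
Ballot type 2: ranking walks positions 1-4-2-3-6-5; Epsilon is ranked above Beta even though Beta lies between Epsilon and the peak Gamma on the axis — preferences dip and rise again. Not single-peaked.
Ballot type 3: ranking walks positions 2-6-4-1-3-5; Delta is ranked above Theta even though Theta lies between Delta and the peak Beta on the axis — preferences dip and rise again. Not single-peaked.
Ballot type 2 violates single-peakedness, so the profile is not single-peaked on this axis.

no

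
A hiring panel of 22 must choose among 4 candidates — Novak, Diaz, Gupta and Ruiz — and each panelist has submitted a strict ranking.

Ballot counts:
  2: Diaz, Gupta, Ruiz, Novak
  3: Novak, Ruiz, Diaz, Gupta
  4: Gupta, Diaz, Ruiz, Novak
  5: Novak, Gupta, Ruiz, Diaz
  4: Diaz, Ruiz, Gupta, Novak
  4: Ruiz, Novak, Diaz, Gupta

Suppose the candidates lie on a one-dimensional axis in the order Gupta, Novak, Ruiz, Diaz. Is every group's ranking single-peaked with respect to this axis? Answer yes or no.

Axis positions: Gupta=1, Novak=2, Ruiz=3, Diaz=4.
Group 1: ranking walks positions 4-1-3-2; Gupta is ranked above Ruiz even though Ruiz lies between Gupta and the peak Diaz on the axis — preferences dip and rise again. Not single-peaked.
Group 2 (peak Novak at position 2): ranking walks positions 2-3-4-1, expanding outward from the peak — single-peaked.
Group 3: ranking walks positions 1-4-3-2; Diaz is ranked above Novak even though Novak lies between Diaz and the peak Gupta on the axis — preferences dip and rise again. Not single-peaked.
Group 4 (peak Novak at position 2): ranking walks positions 2-1-3-4, expanding outward from the peak — single-peaked.
Group 5: ranking walks positions 4-3-1-2; Gupta is ranked above Novak even though Novak lies between Gupta and the peak Diaz on the axis — preferences dip and rise again. Not single-peaked.
Group 6 (peak Ruiz at position 3): ranking walks positions 3-2-4-1, expanding outward from the peak — single-peaked.
Group 1 violates single-peakedness, so the profile is not single-peaked on this axis.

no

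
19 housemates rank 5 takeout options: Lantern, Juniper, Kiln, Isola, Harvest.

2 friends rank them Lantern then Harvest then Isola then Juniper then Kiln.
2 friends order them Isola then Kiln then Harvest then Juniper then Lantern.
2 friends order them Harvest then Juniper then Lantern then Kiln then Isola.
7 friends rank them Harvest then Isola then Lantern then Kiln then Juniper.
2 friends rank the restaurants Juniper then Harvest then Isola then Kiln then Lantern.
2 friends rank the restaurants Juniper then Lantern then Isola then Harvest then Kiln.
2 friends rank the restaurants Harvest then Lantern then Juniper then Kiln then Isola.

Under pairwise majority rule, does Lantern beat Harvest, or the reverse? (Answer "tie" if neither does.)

Ballots ranking Lantern above Harvest: 2 + 2 = 4.
Ballots ranking Harvest above Lantern: 19 − 4 = 15.
Harvest wins the head-to-head 15–4.

Harvest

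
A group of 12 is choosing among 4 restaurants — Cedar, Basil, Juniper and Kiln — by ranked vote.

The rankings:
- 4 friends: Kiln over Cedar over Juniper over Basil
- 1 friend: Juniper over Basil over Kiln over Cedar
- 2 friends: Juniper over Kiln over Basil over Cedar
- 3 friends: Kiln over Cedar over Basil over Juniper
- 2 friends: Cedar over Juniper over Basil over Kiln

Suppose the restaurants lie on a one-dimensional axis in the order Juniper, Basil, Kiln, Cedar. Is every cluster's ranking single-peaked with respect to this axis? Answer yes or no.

no

Axis positions: Juniper=1, Basil=2, Kiln=3, Cedar=4.
Cluster 1: ranking walks positions 3-4-1-2; Juniper is ranked above Basil even though Basil lies between Juniper and the peak Kiln on the axis — preferences dip and rise again. Not single-peaked.
Cluster 2 (peak Juniper at position 1): ranking walks positions 1-2-3-4, expanding outward from the peak — single-peaked.
Cluster 3: ranking walks positions 1-3-2-4; Kiln is ranked above Basil even though Basil lies between Kiln and the peak Juniper on the axis — preferences dip and rise again. Not single-peaked.
Cluster 4 (peak Kiln at position 3): ranking walks positions 3-4-2-1, expanding outward from the peak — single-peaked.
Cluster 5: ranking walks positions 4-1-2-3; Juniper is ranked above Kiln even though Kiln lies between Juniper and the peak Cedar on the axis — preferences dip and rise again. Not single-peaked.
Cluster 1 violates single-peakedness, so the profile is not single-peaked on this axis.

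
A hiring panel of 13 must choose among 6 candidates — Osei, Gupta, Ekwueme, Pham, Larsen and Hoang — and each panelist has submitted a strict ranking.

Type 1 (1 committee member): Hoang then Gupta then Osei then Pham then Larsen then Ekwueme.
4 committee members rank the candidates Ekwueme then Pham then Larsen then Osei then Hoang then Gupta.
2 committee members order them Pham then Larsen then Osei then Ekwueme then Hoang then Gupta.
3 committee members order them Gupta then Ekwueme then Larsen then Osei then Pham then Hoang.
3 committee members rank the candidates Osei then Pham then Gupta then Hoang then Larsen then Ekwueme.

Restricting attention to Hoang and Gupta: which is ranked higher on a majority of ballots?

Ballots ranking Hoang above Gupta: 1 + 4 + 2 = 7.
Ballots ranking Gupta above Hoang: 13 − 7 = 6.
Hoang wins the head-to-head 7–6.

Hoang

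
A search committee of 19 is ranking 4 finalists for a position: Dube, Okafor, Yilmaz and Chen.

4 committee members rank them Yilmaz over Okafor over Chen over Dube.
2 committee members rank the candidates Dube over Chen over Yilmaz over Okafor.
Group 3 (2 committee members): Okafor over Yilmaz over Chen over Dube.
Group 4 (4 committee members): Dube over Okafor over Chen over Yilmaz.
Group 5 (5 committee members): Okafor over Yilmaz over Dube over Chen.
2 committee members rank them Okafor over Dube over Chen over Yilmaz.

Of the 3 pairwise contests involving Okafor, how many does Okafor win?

3

Okafor against each rival (19 committee members):
Okafor vs Dube: Okafor, 13–6.
Okafor vs Yilmaz: 2+4+5+2 = 13 for Okafor, 6 for Yilmaz — Okafor by 13–6.
Okafor vs Chen: 4+2+4+5+2 = 17 for Okafor, 2 for Chen — Okafor by 17–2.
Okafor beats Dube, Yilmaz, Chen — 3 pairwise wins.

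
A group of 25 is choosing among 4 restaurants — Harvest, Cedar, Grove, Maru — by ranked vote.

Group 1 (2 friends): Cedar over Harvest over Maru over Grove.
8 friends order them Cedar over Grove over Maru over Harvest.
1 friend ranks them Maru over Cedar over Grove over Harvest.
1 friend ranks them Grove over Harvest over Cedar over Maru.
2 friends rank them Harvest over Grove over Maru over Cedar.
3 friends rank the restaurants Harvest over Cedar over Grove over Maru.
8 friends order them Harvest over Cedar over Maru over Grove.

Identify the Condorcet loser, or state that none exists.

Maru

Head-to-head results (25 friends):
Harvest vs Cedar: Harvest preferred on 1+2+3+8 = 14 ballots; Harvest wins 14–11.
Harvest vs Grove: Harvest wins 15–10.
Harvest–Maru: Harvest 16–9.
Cedar vs Grove: Cedar, 22–3.
Cedar vs Maru: Cedar wins 22–3.
Grove vs Maru: Grove, 14–11.
Maru is beaten in every head-to-head and is the Condorcet loser.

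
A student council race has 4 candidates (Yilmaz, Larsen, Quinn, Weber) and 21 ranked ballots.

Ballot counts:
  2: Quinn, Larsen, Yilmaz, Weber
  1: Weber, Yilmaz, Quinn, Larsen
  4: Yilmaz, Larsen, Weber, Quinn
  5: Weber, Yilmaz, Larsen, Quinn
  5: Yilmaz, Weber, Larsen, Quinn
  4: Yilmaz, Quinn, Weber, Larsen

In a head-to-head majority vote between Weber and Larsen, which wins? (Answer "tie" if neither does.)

Weber

Ballots ranking Weber above Larsen: 1 + 5 + 5 + 4 = 15.
Ballots ranking Larsen above Weber: 21 − 15 = 6.
Weber wins the head-to-head 15–6.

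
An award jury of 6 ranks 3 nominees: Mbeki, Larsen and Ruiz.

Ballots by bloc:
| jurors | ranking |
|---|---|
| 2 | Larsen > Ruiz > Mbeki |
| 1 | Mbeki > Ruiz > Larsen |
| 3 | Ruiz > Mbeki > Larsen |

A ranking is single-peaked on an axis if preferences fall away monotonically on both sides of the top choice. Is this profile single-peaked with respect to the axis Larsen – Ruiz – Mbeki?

yes

Axis positions: Larsen=1, Ruiz=2, Mbeki=3.
Bloc 1 (peak Larsen at position 1): ranking walks positions 1-2-3, expanding outward from the peak — single-peaked.
Bloc 2 (peak Mbeki at position 3): ranking walks positions 3-2-1, expanding outward from the peak — single-peaked.
Bloc 3 (peak Ruiz at position 2): ranking walks positions 2-3-1, expanding outward from the peak — single-peaked.
Every ranking is single-peaked on this axis.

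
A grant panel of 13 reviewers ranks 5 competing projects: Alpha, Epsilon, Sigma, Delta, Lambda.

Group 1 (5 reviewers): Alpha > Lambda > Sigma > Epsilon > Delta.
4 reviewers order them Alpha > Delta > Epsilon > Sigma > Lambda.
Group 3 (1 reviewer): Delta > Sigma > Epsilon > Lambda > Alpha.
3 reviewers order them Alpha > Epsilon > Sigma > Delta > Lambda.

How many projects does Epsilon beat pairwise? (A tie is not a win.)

3

Epsilon against each rival (13 reviewers):
Epsilon vs Alpha: Epsilon is ranked higher on 1 ballot, Alpha on 12. Alpha wins 12–1.
Epsilon vs Sigma: 7 to 6, Epsilon.
Epsilon–Delta: Epsilon 8–5.
Epsilon–Lambda: Epsilon 8–5.
Epsilon beats Sigma, Delta, Lambda; loses to Alpha — 3 pairwise wins.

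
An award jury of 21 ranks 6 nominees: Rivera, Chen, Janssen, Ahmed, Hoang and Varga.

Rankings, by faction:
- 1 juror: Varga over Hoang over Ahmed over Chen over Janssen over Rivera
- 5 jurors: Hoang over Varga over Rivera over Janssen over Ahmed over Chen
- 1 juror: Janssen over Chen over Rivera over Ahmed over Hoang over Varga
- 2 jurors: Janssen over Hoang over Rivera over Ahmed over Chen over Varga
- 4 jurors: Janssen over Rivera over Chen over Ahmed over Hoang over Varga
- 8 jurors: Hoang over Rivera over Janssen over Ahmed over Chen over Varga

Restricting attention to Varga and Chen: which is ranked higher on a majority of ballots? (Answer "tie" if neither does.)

Ballots ranking Varga above Chen: 1 + 5 = 6.
Ballots ranking Chen above Varga: 21 − 6 = 15.
Chen wins the head-to-head 15–6.

Chen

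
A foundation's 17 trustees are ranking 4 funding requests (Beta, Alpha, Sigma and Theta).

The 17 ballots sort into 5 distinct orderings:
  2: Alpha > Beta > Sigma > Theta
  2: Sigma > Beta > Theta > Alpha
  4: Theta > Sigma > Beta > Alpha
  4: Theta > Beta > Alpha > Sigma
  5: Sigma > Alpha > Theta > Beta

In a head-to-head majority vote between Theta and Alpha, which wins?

Ballots ranking Theta above Alpha: 2 + 4 + 4 = 10.
Ballots ranking Alpha above Theta: 17 − 10 = 7.
Theta wins the head-to-head 10–7.

Theta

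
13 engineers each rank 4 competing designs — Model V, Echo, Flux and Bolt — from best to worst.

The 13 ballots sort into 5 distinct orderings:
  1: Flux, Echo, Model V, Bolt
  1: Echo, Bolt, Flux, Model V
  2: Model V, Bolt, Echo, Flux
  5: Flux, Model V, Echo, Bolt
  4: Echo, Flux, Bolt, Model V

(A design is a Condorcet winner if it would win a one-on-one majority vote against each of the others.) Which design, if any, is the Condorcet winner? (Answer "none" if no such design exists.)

none

Pairwise majorities:
Model V vs Echo: Model V is ranked higher on 2+5 = 7 ballots, Echo on 6. Model V wins 7–6.
Model V vs Flux: Model V preferred on 2 ballots; Flux wins 11–2.
Model V vs Bolt: Model V preferred on 1+2+5 = 8 ballots; Model V wins 8–5.
Echo vs Flux: Echo preferred on 1+2+4 = 7 ballots; Echo wins 7–6.
Echo vs Bolt: Echo preferred on 1+1+5+4 = 11 ballots; Echo wins 11–2.
Flux vs Bolt: 10 to 3, Flux.
No design is unbeaten: Model V loses to Flux; Echo loses to Model V; Flux loses to Echo; Bolt loses to Model V. In particular Model V > Echo > Flux > Model V is a majority cycle — no Condorcet winner exists.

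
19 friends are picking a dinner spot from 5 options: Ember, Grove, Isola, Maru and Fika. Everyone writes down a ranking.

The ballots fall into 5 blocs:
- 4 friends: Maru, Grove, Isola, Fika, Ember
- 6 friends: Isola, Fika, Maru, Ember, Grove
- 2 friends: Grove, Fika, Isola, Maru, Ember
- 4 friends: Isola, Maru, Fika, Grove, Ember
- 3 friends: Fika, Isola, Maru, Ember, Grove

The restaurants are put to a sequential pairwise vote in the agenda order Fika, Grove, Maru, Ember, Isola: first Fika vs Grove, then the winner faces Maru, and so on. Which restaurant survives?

Round 1: Fika vs Grove — 13–6, Fika advances.
Round 2: Fika vs Maru — 11–8, Fika advances.
Round 3: Fika vs Ember — 19–0, Fika advances.
Round 4: Fika vs Isola — 5–14, Isola advances.
Isola survives the agenda.

Isola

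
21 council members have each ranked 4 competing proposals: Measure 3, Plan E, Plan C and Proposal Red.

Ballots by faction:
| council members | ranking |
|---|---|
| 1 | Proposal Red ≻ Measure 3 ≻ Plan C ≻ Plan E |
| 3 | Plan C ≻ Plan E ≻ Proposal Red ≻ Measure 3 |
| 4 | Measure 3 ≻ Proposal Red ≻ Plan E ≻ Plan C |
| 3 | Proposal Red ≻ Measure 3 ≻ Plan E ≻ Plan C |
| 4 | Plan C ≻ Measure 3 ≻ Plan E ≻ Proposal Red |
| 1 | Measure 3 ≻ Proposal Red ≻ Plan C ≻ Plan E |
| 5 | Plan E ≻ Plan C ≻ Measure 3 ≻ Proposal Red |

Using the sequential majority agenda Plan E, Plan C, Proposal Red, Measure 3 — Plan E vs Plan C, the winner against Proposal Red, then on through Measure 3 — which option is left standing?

Round 1: Plan E vs Plan C — 12–9, Plan E advances.
Round 2: Plan E vs Proposal Red — 12–9, Plan E advances.
Round 3: Plan E vs Measure 3 — 8–13, Measure 3 advances.
Measure 3 survives the agenda.

Measure 3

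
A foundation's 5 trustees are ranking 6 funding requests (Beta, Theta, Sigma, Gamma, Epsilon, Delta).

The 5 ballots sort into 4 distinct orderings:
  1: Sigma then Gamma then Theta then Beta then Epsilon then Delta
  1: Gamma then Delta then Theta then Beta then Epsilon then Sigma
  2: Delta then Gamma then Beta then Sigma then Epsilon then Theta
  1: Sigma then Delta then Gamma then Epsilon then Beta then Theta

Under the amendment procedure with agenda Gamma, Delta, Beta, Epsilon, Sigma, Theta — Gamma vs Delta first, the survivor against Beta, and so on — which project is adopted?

Round 1: Gamma vs Delta — 2–3, Delta advances.
Round 2: Delta vs Beta — 4–1, Delta advances.
Round 3: Delta vs Epsilon — 4–1, Delta advances.
Round 4: Delta vs Sigma — 3–2, Delta advances.
Round 5: Delta vs Theta — 4–1, Delta advances.
Delta survives the agenda.

Delta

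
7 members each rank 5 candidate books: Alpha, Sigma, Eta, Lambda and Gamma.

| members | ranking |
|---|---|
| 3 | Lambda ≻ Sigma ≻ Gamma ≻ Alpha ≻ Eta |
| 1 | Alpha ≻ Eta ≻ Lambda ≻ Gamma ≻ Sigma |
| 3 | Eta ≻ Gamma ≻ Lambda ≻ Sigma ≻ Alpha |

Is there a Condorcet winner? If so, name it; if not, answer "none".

Head-to-head results (7 members):
Alpha–Sigma: Sigma 6–1.
Alpha–Eta: Alpha 4–3.
Alpha vs Lambda: Lambda, 6–1.
Alpha vs Gamma: Gamma wins 6–1.
Sigma–Eta: Eta 4–3.
Sigma vs Lambda: Lambda wins 7–0.
Sigma vs Gamma: Gamma wins 4–3.
Eta–Lambda: Eta 4–3.
Eta vs Gamma: Eta, 4–3.
Lambda–Gamma: Lambda 4–3.
Each book drops at least one matchup (Alpha loses to Sigma; Sigma loses to Eta; Eta loses to Alpha; Lambda loses to Eta; Gamma loses to Eta); the cycle Alpha → Eta → Sigma → Alpha rules out a Condorcet winner.

none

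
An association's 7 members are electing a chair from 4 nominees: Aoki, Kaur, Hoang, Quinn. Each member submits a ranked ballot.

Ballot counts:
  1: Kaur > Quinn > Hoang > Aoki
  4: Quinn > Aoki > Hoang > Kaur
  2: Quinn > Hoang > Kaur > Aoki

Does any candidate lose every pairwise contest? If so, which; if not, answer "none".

Pairwise majorities:
Aoki–Kaur: Aoki 4–3.
Aoki vs Hoang: Aoki preferred on 4 ballots; Aoki wins 4–3.
Aoki vs Quinn: Quinn, 7–0.
Kaur vs Hoang: 1 to 6, Hoang.
Kaur vs Quinn: Quinn, 6–1.
Hoang vs Quinn: Quinn wins 7–0.
Kaur loses to every other candidate — it is the Condorcet loser.

Kaur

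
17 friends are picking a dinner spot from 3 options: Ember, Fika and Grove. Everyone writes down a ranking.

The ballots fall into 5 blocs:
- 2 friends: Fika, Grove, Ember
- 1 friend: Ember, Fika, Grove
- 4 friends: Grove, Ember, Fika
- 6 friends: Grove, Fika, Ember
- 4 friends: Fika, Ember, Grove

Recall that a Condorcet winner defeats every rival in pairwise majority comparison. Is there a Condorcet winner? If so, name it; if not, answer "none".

Grove

Head-to-head results (17 friends):
Ember–Fika: Fika 12–5.
Ember vs Grove: Grove wins 12–5.
Fika vs Grove: Fika preferred on 2+1+4 = 7 ballots; Grove wins 10–7.
Grove wins every pairwise contest, so Grove is the Condorcet winner.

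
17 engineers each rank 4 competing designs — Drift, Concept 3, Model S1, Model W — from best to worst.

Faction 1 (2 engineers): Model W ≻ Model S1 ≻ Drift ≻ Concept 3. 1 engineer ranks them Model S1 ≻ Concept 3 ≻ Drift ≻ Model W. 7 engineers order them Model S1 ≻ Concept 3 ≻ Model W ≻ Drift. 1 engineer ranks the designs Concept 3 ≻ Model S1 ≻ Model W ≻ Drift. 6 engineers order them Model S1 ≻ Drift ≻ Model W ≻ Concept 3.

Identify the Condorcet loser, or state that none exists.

Head-to-head results (17 engineers):
Drift vs Concept 3: Concept 3, 9–8.
Drift vs Model S1: Drift is ranked higher on 0 ballots, Model S1 on 17. Model S1 wins 17–0.
Drift vs Model W: Drift is ranked higher on 1+6 = 7 ballots, Model W on 10. Model W wins 10–7.
Concept 3 vs Model S1: 1 to 16, Model S1.
Concept 3 vs Model W: Concept 3 is ranked higher on 1+7+1 = 9 ballots, Model W on 8. Concept 3 wins 9–8.
Model S1 vs Model W: 1+7+1+6 = 15 for Model S1, 2 for Model W — Model S1 by 15–2.
Drift loses to every other design — it is the Condorcet loser.

Drift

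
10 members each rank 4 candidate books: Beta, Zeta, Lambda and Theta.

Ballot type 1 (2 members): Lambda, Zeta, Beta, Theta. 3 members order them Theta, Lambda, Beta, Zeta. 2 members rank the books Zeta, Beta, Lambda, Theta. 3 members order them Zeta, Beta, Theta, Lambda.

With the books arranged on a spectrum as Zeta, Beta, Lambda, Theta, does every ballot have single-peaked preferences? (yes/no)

Axis positions: Zeta=1, Beta=2, Lambda=3, Theta=4.
Ballot type 1: ranking walks positions 3-1-2-4; Zeta is ranked above Beta even though Beta lies between Zeta and the peak Lambda on the axis — preferences dip and rise again. Not single-peaked.
Ballot type 2 (peak Theta at position 4): ranking walks positions 4-3-2-1, expanding outward from the peak — single-peaked.
Ballot type 3 (peak Zeta at position 1): ranking walks positions 1-2-3-4, expanding outward from the peak — single-peaked.
Ballot type 4: ranking walks positions 1-2-4-3; Theta is ranked above Lambda even though Lambda lies between Theta and the peak Zeta on the axis — preferences dip and rise again. Not single-peaked.
Ballot type 1 violates single-peakedness, so the profile is not single-peaked on this axis.

no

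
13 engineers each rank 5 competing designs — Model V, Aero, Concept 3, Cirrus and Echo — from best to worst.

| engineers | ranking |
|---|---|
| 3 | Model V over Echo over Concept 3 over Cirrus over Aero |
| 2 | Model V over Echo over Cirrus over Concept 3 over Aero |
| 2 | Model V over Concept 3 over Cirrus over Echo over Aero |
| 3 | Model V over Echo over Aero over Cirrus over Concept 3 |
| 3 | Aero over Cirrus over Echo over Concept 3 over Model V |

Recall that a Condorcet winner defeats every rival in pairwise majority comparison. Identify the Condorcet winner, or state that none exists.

Pairwise majorities:
Model V vs Aero: Model V wins 10–3.
Model V–Concept 3: Model V 10–3.
Model V–Cirrus: Model V 10–3.
Model V vs Echo: Model V wins 10–3.
Aero vs Concept 3: Concept 3, 7–6.
Aero vs Cirrus: Cirrus wins 7–6.
Aero vs Echo: Echo wins 10–3.
Concept 3–Cirrus: Cirrus 8–5.
Concept 3 vs Echo: Echo, 11–2.
Cirrus vs Echo: Echo wins 8–5.
Model V beats each of Aero, Concept 3, Cirrus, Echo — Model V is the Condorcet winner.

Model V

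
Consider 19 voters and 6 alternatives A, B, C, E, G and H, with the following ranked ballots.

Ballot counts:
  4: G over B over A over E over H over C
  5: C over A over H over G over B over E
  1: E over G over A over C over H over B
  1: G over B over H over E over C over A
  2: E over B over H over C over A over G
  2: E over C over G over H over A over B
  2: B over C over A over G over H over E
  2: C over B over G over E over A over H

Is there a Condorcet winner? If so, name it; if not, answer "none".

none

Head-to-head results (19 voters):
A vs B: A preferred on 5+1+2 = 8 ballots; B wins 11–8.
A vs C: 5 to 14, C.
A vs E: A is ranked higher on 4+5+2 = 11 ballots, E on 8. A wins 11–8.
A vs G: A is ranked higher on 5+2+2 = 9 ballots, G on 10. G wins 10–9.
A vs H: A is ranked higher on 4+5+1+2+2 = 14 ballots, H on 5. A wins 14–5.
B vs C: 4+1+2+2 = 9 for B, 10 for C — C by 10–9.
B vs E: B is ranked higher on 4+5+1+2+2 = 14 ballots, E on 5. B wins 14–5.
B vs G: B is ranked higher on 2+2+2 = 6 ballots, G on 13. G wins 13–6.
B vs H: B is ranked higher on 4+1+2+2+2 = 11 ballots, H on 8. B wins 11–8.
C vs E: C preferred on 5+2+2 = 9 ballots; E wins 10–9.
C vs G: 5+2+2+2+2 = 13 for C, 6 for G — C by 13–6.
C vs H: 12 to 7, C.
E vs G: 1+2+2 = 5 for E, 14 for G — G by 14–5.
E vs H: 4+1+2+2+2 = 11 for E, 8 for H — E by 11–8.
G vs H: 4+1+1+2+2+2 = 12 for G, 7 for H — G by 12–7.
No alternative is unbeaten: A loses to B; B loses to C; C loses to E; E loses to A; G loses to C; H loses to A. In particular A > E > C > A is a majority cycle — no Condorcet winner exists.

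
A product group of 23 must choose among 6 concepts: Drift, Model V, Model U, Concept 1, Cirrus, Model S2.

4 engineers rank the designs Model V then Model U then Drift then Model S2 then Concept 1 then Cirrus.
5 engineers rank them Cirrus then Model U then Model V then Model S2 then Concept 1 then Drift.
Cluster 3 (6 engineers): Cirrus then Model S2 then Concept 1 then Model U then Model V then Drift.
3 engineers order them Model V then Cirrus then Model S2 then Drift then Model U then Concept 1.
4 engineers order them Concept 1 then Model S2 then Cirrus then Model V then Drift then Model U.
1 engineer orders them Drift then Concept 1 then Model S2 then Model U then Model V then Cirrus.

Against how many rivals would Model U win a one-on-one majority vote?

3

Model U against each rival (23 engineers):
Model U vs Drift: Model U, 15–8.
Model U vs Model V: 12 to 11, Model U.
Model U vs Concept 1: Model U preferred on 4+5+3 = 12 ballots; Model U wins 12–11.
Model U vs Cirrus: Model U preferred on 4+1 = 5 ballots; Cirrus wins 18–5.
Model U vs Model S2: 4+5 = 9 for Model U, 14 for Model S2 — Model S2 by 14–9.
Model U beats Drift, Model V, Concept 1; loses to Cirrus, Model S2 — 3 pairwise wins.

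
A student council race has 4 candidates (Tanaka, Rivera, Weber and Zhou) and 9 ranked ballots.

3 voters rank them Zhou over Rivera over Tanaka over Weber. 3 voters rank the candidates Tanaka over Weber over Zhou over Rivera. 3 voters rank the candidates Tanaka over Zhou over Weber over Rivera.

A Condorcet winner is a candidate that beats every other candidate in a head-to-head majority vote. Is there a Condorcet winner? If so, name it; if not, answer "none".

Pairwise majorities:
Tanaka vs Rivera: 3+3 = 6 for Tanaka, 3 for Rivera — Tanaka by 6–3.
Tanaka vs Weber: 3+3+3 = 9 for Tanaka, 0 for Weber — Tanaka by 9–0.
Tanaka vs Zhou: 6 to 3, Tanaka.
Rivera vs Weber: Rivera is ranked higher on 3 ballots, Weber on 6. Weber wins 6–3.
Rivera vs Zhou: 0 for Rivera, 9 for Zhou — Zhou by 9–0.
Weber vs Zhou: 3 for Weber, 6 for Zhou — Zhou by 6–3.
Only Tanaka has no losses; Tanaka is the Condorcet winner.

Tanaka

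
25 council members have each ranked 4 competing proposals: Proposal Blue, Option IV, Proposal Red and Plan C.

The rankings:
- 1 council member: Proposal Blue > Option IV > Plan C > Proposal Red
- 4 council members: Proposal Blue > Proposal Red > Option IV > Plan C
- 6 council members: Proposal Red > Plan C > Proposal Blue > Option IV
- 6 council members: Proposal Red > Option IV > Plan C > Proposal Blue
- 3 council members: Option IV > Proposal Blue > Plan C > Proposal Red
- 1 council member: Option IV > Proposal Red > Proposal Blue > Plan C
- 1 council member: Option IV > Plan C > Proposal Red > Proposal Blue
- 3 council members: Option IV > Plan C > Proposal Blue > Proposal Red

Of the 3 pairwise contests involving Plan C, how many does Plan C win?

Plan C against each rival (25 council members):
Plan C vs Proposal Blue: Plan C is ranked higher on 6+6+1+3 = 16 ballots, Proposal Blue on 9. Plan C wins 16–9.
Plan C vs Option IV: Plan C is ranked higher on 6 ballots, Option IV on 19. Option IV wins 19–6.
Plan C vs Proposal Red: Plan C is ranked higher on 1+3+1+3 = 8 ballots, Proposal Red on 17. Proposal Red wins 17–8.
Plan C beats Proposal Blue; loses to Option IV, Proposal Red — 1 pairwise win.

1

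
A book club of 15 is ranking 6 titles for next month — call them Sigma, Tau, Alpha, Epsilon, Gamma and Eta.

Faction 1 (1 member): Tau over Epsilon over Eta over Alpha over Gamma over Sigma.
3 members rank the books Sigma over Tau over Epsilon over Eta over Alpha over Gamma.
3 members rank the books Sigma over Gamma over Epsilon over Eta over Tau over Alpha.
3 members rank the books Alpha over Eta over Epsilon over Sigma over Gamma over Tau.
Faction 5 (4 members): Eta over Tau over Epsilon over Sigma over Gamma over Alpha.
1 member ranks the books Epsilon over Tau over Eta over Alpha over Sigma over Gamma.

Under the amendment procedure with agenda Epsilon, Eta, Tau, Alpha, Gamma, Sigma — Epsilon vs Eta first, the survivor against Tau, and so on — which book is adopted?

Round 1: Epsilon vs Eta — 8–7, Epsilon advances.
Round 2: Epsilon vs Tau — 7–8, Tau advances.
Round 3: Tau vs Alpha — 12–3, Tau advances.
Round 4: Tau vs Gamma — 9–6, Tau advances.
Round 5: Tau vs Sigma — 6–9, Sigma advances.
The agenda winner is Sigma.

Sigma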